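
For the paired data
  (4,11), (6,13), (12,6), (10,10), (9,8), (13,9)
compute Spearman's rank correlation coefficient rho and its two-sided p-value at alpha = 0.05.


Step 1: Rank x and y separately (midranks; no ties here).
rank(x): 4->1, 6->2, 12->5, 10->4, 9->3, 13->6
rank(y): 11->5, 13->6, 6->1, 10->4, 8->2, 9->3
Step 2: d_i = R_x(i) - R_y(i); compute d_i^2.
  (1-5)^2=16, (2-6)^2=16, (5-1)^2=16, (4-4)^2=0, (3-2)^2=1, (6-3)^2=9
sum(d^2) = 58.
Step 3: rho = 1 - 6*58 / (6*(6^2 - 1)) = 1 - 348/210 = -0.657143.
Step 4: Under H0, t = rho * sqrt((n-2)/(1-rho^2)) = -1.7436 ~ t(4).
Step 5: Two-sided p-value from the t-distribution with 4 df = 0.156175.
Step 6: alpha = 0.05. fail to reject H0.

rho = -0.6571, p = 0.156175, fail to reject H0 at alpha = 0.05.


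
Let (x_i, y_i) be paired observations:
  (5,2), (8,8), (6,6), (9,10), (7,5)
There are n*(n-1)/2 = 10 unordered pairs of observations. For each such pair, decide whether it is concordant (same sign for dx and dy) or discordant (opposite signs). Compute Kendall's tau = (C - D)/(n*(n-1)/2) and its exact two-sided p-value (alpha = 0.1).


Step 1: Enumerate the 10 unordered pairs (i,j) with i<j and classify each by sign(x_j-x_i) * sign(y_j-y_i).
  (1,2):dx=+3,dy=+6->C; (1,3):dx=+1,dy=+4->C; (1,4):dx=+4,dy=+8->C; (1,5):dx=+2,dy=+3->C
  (2,3):dx=-2,dy=-2->C; (2,4):dx=+1,dy=+2->C; (2,5):dx=-1,dy=-3->C; (3,4):dx=+3,dy=+4->C
  (3,5):dx=+1,dy=-1->D; (4,5):dx=-2,dy=-5->C
Step 2: C = 9, D = 1, total pairs = 10.
Step 3: tau = (C - D)/(n(n-1)/2) = (9 - 1)/10 = 0.800000.
Step 4: Exact two-sided p-value (enumerate n! = 120 permutations of y under H0): p = 0.083333.
Step 5: alpha = 0.1. reject H0.

tau_b = 0.8000 (C=9, D=1), p = 0.083333, reject H0.


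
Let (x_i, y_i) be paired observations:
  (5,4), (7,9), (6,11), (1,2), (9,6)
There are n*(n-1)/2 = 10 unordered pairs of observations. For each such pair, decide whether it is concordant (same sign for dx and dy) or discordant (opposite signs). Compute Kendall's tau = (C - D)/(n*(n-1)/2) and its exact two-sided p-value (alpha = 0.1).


Step 1: Enumerate the 10 unordered pairs (i,j) with i<j and classify each by sign(x_j-x_i) * sign(y_j-y_i).
  (1,2):dx=+2,dy=+5->C; (1,3):dx=+1,dy=+7->C; (1,4):dx=-4,dy=-2->C; (1,5):dx=+4,dy=+2->C
  (2,3):dx=-1,dy=+2->D; (2,4):dx=-6,dy=-7->C; (2,5):dx=+2,dy=-3->D; (3,4):dx=-5,dy=-9->C
  (3,5):dx=+3,dy=-5->D; (4,5):dx=+8,dy=+4->C
Step 2: C = 7, D = 3, total pairs = 10.
Step 3: tau = (C - D)/(n(n-1)/2) = (7 - 3)/10 = 0.400000.
Step 4: Exact two-sided p-value (enumerate n! = 120 permutations of y under H0): p = 0.483333.
Step 5: alpha = 0.1. fail to reject H0.

tau_b = 0.4000 (C=7, D=3), p = 0.483333, fail to reject H0.


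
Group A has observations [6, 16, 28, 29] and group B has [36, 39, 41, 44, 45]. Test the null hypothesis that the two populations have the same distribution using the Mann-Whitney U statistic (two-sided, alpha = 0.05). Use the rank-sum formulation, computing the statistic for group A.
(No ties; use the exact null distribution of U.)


Step 1: Combine and sort all 9 observations; assign midranks.
sorted (value, group): (6,X), (16,X), (28,X), (29,X), (36,Y), (39,Y), (41,Y), (44,Y), (45,Y)
ranks: 6->1, 16->2, 28->3, 29->4, 36->5, 39->6, 41->7, 44->8, 45->9
Step 2: Rank sum for X: R1 = 1 + 2 + 3 + 4 = 10.
Step 3: U_X = R1 - n1(n1+1)/2 = 10 - 4*5/2 = 10 - 10 = 0.
       U_Y = n1*n2 - U_X = 20 - 0 = 20.
Step 4: No ties, so the exact null distribution of U (based on enumerating the C(9,4) = 126 equally likely rank assignments) gives the two-sided p-value.
Step 5: p-value = 0.015873; compare to alpha = 0.05. reject H0.

U_X = 0, p = 0.015873, reject H0 at alpha = 0.05.


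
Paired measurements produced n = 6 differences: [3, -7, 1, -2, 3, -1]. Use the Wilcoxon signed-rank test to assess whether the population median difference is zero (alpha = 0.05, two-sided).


Step 1: Drop any zero differences (none here) and take |d_i|.
|d| = [3, 7, 1, 2, 3, 1]
Step 2: Midrank |d_i| (ties get averaged ranks).
ranks: |3|->4.5, |7|->6, |1|->1.5, |2|->3, |3|->4.5, |1|->1.5
Step 3: Attach original signs; sum ranks with positive sign and with negative sign.
W+ = 4.5 + 1.5 + 4.5 = 10.5
W- = 6 + 3 + 1.5 = 10.5
(Check: W+ + W- = 21 should equal n(n+1)/2 = 21.)
Step 4: Test statistic W = min(W+, W-) = 10.5.
Step 5: Ties in |d|, so use the tie-corrected normal approximation.
        E[W] = n(n+1)/4 = 6*7/4 = 10.5.
        Tie groups: |d|=1 (t=2), |d|=3 (t=2); sum(t^3 - t) = 12.
        Var[W] = n(n+1)(2n+1)/24 - sum(t^3-t)/48 = 546/24 - 12/48 = 22.5.
        z = (W - E[W]) / sqrt(Var[W]) = (10.5 - 10.5) / 4.7434 = 0.0000.
        Two-sided p = 2*Phi(z) = 1.000000.
Step 6: alpha = 0.05. fail to reject H0.

W+ = 10.5, W- = 10.5, W = min = 10.5, p = 1.000000, fail to reject H0.


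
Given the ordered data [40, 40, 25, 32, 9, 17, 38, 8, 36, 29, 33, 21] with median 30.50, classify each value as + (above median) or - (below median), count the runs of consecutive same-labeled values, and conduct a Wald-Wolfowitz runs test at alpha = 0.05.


Step 1: Compute median = 30.50; label A = above, B = below.
Labels in order: AABABBABABAB  (n_A = 6, n_B = 6)
Step 2: Count runs R = 10.
Step 3: Under H0 (random ordering), E[R] = 2*n_A*n_B/(n_A+n_B) + 1 = 2*6*6/12 + 1 = 7.0000.
        Var[R] = 2*n_A*n_B*(2*n_A*n_B - n_A - n_B) / ((n_A+n_B)^2 * (n_A+n_B-1)) = 4320/1584 = 2.7273.
        SD[R] = 1.6514.
Step 4: Continuity-corrected z = (R - 0.5 - E[R]) / SD[R] = (10 - 0.5 - 7.0000) / 1.6514 = 1.5138.
Step 5: Two-sided p-value via normal approximation = 2*(1 - Phi(|z|)) = 0.130070.
Step 6: alpha = 0.05. fail to reject H0.

R = 10, z = 1.5138, p = 0.130070, fail to reject H0.


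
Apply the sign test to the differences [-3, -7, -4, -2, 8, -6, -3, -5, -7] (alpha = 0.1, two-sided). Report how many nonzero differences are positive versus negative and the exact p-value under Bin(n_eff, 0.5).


Step 1: Discard zero differences. Original n = 9; n_eff = number of nonzero differences = 9.
Nonzero differences (with sign): -3, -7, -4, -2, +8, -6, -3, -5, -7
Step 2: Count signs: positive = 1, negative = 8.
Step 3: Under H0: P(positive) = 0.5, so the number of positives S ~ Bin(9, 0.5).
Step 4: Two-sided exact p-value = sum of Bin(9,0.5) probabilities at or below the observed probability = 0.039062.
Step 5: alpha = 0.1. reject H0.

n_eff = 9, pos = 1, neg = 8, p = 0.039062, reject H0.


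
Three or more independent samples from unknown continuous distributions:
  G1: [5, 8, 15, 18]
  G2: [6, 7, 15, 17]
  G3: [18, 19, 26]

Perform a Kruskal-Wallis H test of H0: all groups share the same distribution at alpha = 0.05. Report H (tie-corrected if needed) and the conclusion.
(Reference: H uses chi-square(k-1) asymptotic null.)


Step 1: Combine all N = 11 observations and assign midranks.
sorted (value, group, rank): (5,G1,1), (6,G2,2), (7,G2,3), (8,G1,4), (15,G1,5.5), (15,G2,5.5), (17,G2,7), (18,G1,8.5), (18,G3,8.5), (19,G3,10), (26,G3,11)
Step 2: Sum ranks within each group.
R_1 = 19 (n_1 = 4)
R_2 = 17.5 (n_2 = 4)
R_3 = 29.5 (n_3 = 3)
Step 3: H = 12/(N(N+1)) * sum(R_i^2/n_i) - 3(N+1)
     = 12/(11*12) * (19^2/4 + 17.5^2/4 + 29.5^2/3) - 3*12
     = 0.090909 * 456.896 - 36
     = 5.535985.
Step 4: Ties present; correction factor C = 1 - 12/(11^3 - 11) = 0.990909. Corrected H = 5.535985 / 0.990909 = 5.586774.
Step 5: Under H0, H ~ chi^2(2); p-value = 0.061214.
Step 6: alpha = 0.05. fail to reject H0.

H = 5.5868, df = 2, p = 0.061214, fail to reject H0.


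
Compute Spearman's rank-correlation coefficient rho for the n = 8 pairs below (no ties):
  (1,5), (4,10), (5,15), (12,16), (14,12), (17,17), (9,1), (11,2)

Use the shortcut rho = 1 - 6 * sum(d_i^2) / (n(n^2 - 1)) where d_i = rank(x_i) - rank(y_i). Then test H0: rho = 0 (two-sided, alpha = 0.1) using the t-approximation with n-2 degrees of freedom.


Step 1: Rank x and y separately (midranks; no ties here).
rank(x): 1->1, 4->2, 5->3, 12->6, 14->7, 17->8, 9->4, 11->5
rank(y): 5->3, 10->4, 15->6, 16->7, 12->5, 17->8, 1->1, 2->2
Step 2: d_i = R_x(i) - R_y(i); compute d_i^2.
  (1-3)^2=4, (2-4)^2=4, (3-6)^2=9, (6-7)^2=1, (7-5)^2=4, (8-8)^2=0, (4-1)^2=9, (5-2)^2=9
sum(d^2) = 40.
Step 3: rho = 1 - 6*40 / (8*(8^2 - 1)) = 1 - 240/504 = 0.523810.
Step 4: Under H0, t = rho * sqrt((n-2)/(1-rho^2)) = 1.5062 ~ t(6).
Step 5: Two-sided p-value from the t-distribution with 6 df = 0.182721.
Step 6: alpha = 0.1. fail to reject H0.

rho = 0.5238, p = 0.182721, fail to reject H0 at alpha = 0.1.


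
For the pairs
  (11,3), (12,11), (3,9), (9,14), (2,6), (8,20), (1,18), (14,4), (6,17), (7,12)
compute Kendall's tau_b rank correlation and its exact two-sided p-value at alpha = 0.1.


Step 1: Enumerate the 45 unordered pairs (i,j) with i<j and classify each by sign(x_j-x_i) * sign(y_j-y_i).
  (1,2):dx=+1,dy=+8->C; (1,3):dx=-8,dy=+6->D; (1,4):dx=-2,dy=+11->D; (1,5):dx=-9,dy=+3->D
  (1,6):dx=-3,dy=+17->D; (1,7):dx=-10,dy=+15->D; (1,8):dx=+3,dy=+1->C; (1,9):dx=-5,dy=+14->D
  (1,10):dx=-4,dy=+9->D; (2,3):dx=-9,dy=-2->C; (2,4):dx=-3,dy=+3->D; (2,5):dx=-10,dy=-5->C
  (2,6):dx=-4,dy=+9->D; (2,7):dx=-11,dy=+7->D; (2,8):dx=+2,dy=-7->D; (2,9):dx=-6,dy=+6->D
  (2,10):dx=-5,dy=+1->D; (3,4):dx=+6,dy=+5->C; (3,5):dx=-1,dy=-3->C; (3,6):dx=+5,dy=+11->C
  (3,7):dx=-2,dy=+9->D; (3,8):dx=+11,dy=-5->D; (3,9):dx=+3,dy=+8->C; (3,10):dx=+4,dy=+3->C
  (4,5):dx=-7,dy=-8->C; (4,6):dx=-1,dy=+6->D; (4,7):dx=-8,dy=+4->D; (4,8):dx=+5,dy=-10->D
  (4,9):dx=-3,dy=+3->D; (4,10):dx=-2,dy=-2->C; (5,6):dx=+6,dy=+14->C; (5,7):dx=-1,dy=+12->D
  (5,8):dx=+12,dy=-2->D; (5,9):dx=+4,dy=+11->C; (5,10):dx=+5,dy=+6->C; (6,7):dx=-7,dy=-2->C
  (6,8):dx=+6,dy=-16->D; (6,9):dx=-2,dy=-3->C; (6,10):dx=-1,dy=-8->C; (7,8):dx=+13,dy=-14->D
  (7,9):dx=+5,dy=-1->D; (7,10):dx=+6,dy=-6->D; (8,9):dx=-8,dy=+13->D; (8,10):dx=-7,dy=+8->D
  (9,10):dx=+1,dy=-5->D
Step 2: C = 17, D = 28, total pairs = 45.
Step 3: tau = (C - D)/(n(n-1)/2) = (17 - 28)/45 = -0.244444.
Step 4: Exact two-sided p-value (enumerate n! = 3628800 permutations of y under H0): p = 0.380720.
Step 5: alpha = 0.1. fail to reject H0.

tau_b = -0.2444 (C=17, D=28), p = 0.380720, fail to reject H0.


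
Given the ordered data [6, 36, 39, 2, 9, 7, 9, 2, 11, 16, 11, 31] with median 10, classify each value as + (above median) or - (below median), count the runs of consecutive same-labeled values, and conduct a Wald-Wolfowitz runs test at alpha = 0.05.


Step 1: Compute median = 10; label A = above, B = below.
Labels in order: BAABBBBBAAAA  (n_A = 6, n_B = 6)
Step 2: Count runs R = 4.
Step 3: Under H0 (random ordering), E[R] = 2*n_A*n_B/(n_A+n_B) + 1 = 2*6*6/12 + 1 = 7.0000.
        Var[R] = 2*n_A*n_B*(2*n_A*n_B - n_A - n_B) / ((n_A+n_B)^2 * (n_A+n_B-1)) = 4320/1584 = 2.7273.
        SD[R] = 1.6514.
Step 4: Continuity-corrected z = (R + 0.5 - E[R]) / SD[R] = (4 + 0.5 - 7.0000) / 1.6514 = -1.5138.
Step 5: Two-sided p-value via normal approximation = 2*(1 - Phi(|z|)) = 0.130070.
Step 6: alpha = 0.05. fail to reject H0.

R = 4, z = -1.5138, p = 0.130070, fail to reject H0.


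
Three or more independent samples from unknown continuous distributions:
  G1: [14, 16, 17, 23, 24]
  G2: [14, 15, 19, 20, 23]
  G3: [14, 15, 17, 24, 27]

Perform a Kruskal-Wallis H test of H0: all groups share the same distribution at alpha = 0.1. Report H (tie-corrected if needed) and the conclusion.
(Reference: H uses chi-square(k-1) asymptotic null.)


Step 1: Combine all N = 15 observations and assign midranks.
sorted (value, group, rank): (14,G1,2), (14,G2,2), (14,G3,2), (15,G2,4.5), (15,G3,4.5), (16,G1,6), (17,G1,7.5), (17,G3,7.5), (19,G2,9), (20,G2,10), (23,G1,11.5), (23,G2,11.5), (24,G1,13.5), (24,G3,13.5), (27,G3,15)
Step 2: Sum ranks within each group.
R_1 = 40.5 (n_1 = 5)
R_2 = 37 (n_2 = 5)
R_3 = 42.5 (n_3 = 5)
Step 3: H = 12/(N(N+1)) * sum(R_i^2/n_i) - 3(N+1)
     = 12/(15*16) * (40.5^2/5 + 37^2/5 + 42.5^2/5) - 3*16
     = 0.050000 * 963.1 - 48
     = 0.155000.
Step 4: Ties present; correction factor C = 1 - 48/(15^3 - 15) = 0.985714. Corrected H = 0.155000 / 0.985714 = 0.157246.
Step 5: Under H0, H ~ chi^2(2); p-value = 0.924388.
Step 6: alpha = 0.1. fail to reject H0.

H = 0.1572, df = 2, p = 0.924388, fail to reject H0.


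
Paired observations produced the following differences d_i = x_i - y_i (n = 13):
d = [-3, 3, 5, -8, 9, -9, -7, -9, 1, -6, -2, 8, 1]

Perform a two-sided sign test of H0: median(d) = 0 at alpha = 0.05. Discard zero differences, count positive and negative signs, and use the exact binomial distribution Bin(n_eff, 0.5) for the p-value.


Step 1: Discard zero differences. Original n = 13; n_eff = number of nonzero differences = 13.
Nonzero differences (with sign): -3, +3, +5, -8, +9, -9, -7, -9, +1, -6, -2, +8, +1
Step 2: Count signs: positive = 6, negative = 7.
Step 3: Under H0: P(positive) = 0.5, so the number of positives S ~ Bin(13, 0.5).
Step 4: Two-sided exact p-value = sum of Bin(13,0.5) probabilities at or below the observed probability = 1.000000.
Step 5: alpha = 0.05. fail to reject H0.

n_eff = 13, pos = 6, neg = 7, p = 1.000000, fail to reject H0.


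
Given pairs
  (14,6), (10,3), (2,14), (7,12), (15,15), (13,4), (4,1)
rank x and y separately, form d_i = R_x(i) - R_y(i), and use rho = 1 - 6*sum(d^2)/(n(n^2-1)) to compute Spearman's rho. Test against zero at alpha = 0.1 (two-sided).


Step 1: Rank x and y separately (midranks; no ties here).
rank(x): 14->6, 10->4, 2->1, 7->3, 15->7, 13->5, 4->2
rank(y): 6->4, 3->2, 14->6, 12->5, 15->7, 4->3, 1->1
Step 2: d_i = R_x(i) - R_y(i); compute d_i^2.
  (6-4)^2=4, (4-2)^2=4, (1-6)^2=25, (3-5)^2=4, (7-7)^2=0, (5-3)^2=4, (2-1)^2=1
sum(d^2) = 42.
Step 3: rho = 1 - 6*42 / (7*(7^2 - 1)) = 1 - 252/336 = 0.250000.
Step 4: Under H0, t = rho * sqrt((n-2)/(1-rho^2)) = 0.5774 ~ t(5).
Step 5: Two-sided p-value from the t-distribution with 5 df = 0.588724.
Step 6: alpha = 0.1. fail to reject H0.

rho = 0.2500, p = 0.588724, fail to reject H0 at alpha = 0.1.


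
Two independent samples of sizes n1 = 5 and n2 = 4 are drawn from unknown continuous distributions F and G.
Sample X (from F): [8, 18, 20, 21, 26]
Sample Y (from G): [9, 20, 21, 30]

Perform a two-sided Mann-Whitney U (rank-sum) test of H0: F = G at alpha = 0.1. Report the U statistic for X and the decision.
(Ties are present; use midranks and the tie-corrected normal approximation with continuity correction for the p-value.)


Step 1: Combine and sort all 9 observations; assign midranks.
sorted (value, group): (8,X), (9,Y), (18,X), (20,X), (20,Y), (21,X), (21,Y), (26,X), (30,Y)
ranks: 8->1, 9->2, 18->3, 20->4.5, 20->4.5, 21->6.5, 21->6.5, 26->8, 30->9
Step 2: Rank sum for X: R1 = 1 + 3 + 4.5 + 6.5 + 8 = 23.
Step 3: U_X = R1 - n1(n1+1)/2 = 23 - 5*6/2 = 23 - 15 = 8.
       U_Y = n1*n2 - U_X = 20 - 8 = 12.
Step 4: Ties are present, so use the tie-corrected normal approximation (with continuity correction) for the p-value.
Step 5: p-value = 0.710992; compare to alpha = 0.1. fail to reject H0.

U_X = 8, p = 0.710992, fail to reject H0 at alpha = 0.1.


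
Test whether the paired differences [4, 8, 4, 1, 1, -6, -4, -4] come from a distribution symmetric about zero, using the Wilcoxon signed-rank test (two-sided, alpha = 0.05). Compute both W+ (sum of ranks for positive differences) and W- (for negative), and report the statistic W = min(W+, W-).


Step 1: Drop any zero differences (none here) and take |d_i|.
|d| = [4, 8, 4, 1, 1, 6, 4, 4]
Step 2: Midrank |d_i| (ties get averaged ranks).
ranks: |4|->4.5, |8|->8, |4|->4.5, |1|->1.5, |1|->1.5, |6|->7, |4|->4.5, |4|->4.5
Step 3: Attach original signs; sum ranks with positive sign and with negative sign.
W+ = 4.5 + 8 + 4.5 + 1.5 + 1.5 = 20
W- = 7 + 4.5 + 4.5 = 16
(Check: W+ + W- = 36 should equal n(n+1)/2 = 36.)
Step 4: Test statistic W = min(W+, W-) = 16.
Step 5: Ties in |d|, so use the tie-corrected normal approximation.
        E[W] = n(n+1)/4 = 8*9/4 = 18.
        Tie groups: |d|=1 (t=2), |d|=4 (t=4); sum(t^3 - t) = 66.
        Var[W] = n(n+1)(2n+1)/24 - sum(t^3-t)/48 = 1224/24 - 66/48 = 49.625.
        z = (W - E[W]) / sqrt(Var[W]) = (16 - 18) / 7.0445 = -0.2839.
        Two-sided p = 2*Phi(z) = 0.776480.
Step 6: alpha = 0.05. fail to reject H0.

W+ = 20, W- = 16, W = min = 16, p = 0.776480, fail to reject H0.


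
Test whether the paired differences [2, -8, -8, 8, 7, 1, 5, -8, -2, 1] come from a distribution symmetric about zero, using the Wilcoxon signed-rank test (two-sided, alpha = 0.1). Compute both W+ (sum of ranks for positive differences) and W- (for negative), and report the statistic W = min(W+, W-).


Step 1: Drop any zero differences (none here) and take |d_i|.
|d| = [2, 8, 8, 8, 7, 1, 5, 8, 2, 1]
Step 2: Midrank |d_i| (ties get averaged ranks).
ranks: |2|->3.5, |8|->8.5, |8|->8.5, |8|->8.5, |7|->6, |1|->1.5, |5|->5, |8|->8.5, |2|->3.5, |1|->1.5
Step 3: Attach original signs; sum ranks with positive sign and with negative sign.
W+ = 3.5 + 8.5 + 6 + 1.5 + 5 + 1.5 = 26
W- = 8.5 + 8.5 + 8.5 + 3.5 = 29
(Check: W+ + W- = 55 should equal n(n+1)/2 = 55.)
Step 4: Test statistic W = min(W+, W-) = 26.
Step 5: Ties in |d|, so use the tie-corrected normal approximation.
        E[W] = n(n+1)/4 = 10*11/4 = 27.5.
        Tie groups: |d|=1 (t=2), |d|=2 (t=2), |d|=8 (t=4); sum(t^3 - t) = 72.
        Var[W] = n(n+1)(2n+1)/24 - sum(t^3-t)/48 = 2310/24 - 72/48 = 94.75.
        z = (W - E[W]) / sqrt(Var[W]) = (26 - 27.5) / 9.7340 = -0.1541.
        Two-sided p = 2*Phi(z) = 0.877531.
Step 6: alpha = 0.1. fail to reject H0.

W+ = 26, W- = 29, W = min = 26, p = 0.877531, fail to reject H0.


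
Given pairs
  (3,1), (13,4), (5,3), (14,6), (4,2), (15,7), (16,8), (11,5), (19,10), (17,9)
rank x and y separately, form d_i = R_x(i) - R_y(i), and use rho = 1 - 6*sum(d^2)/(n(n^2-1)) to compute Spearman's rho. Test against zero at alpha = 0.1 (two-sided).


Step 1: Rank x and y separately (midranks; no ties here).
rank(x): 3->1, 13->5, 5->3, 14->6, 4->2, 15->7, 16->8, 11->4, 19->10, 17->9
rank(y): 1->1, 4->4, 3->3, 6->6, 2->2, 7->7, 8->8, 5->5, 10->10, 9->9
Step 2: d_i = R_x(i) - R_y(i); compute d_i^2.
  (1-1)^2=0, (5-4)^2=1, (3-3)^2=0, (6-6)^2=0, (2-2)^2=0, (7-7)^2=0, (8-8)^2=0, (4-5)^2=1, (10-10)^2=0, (9-9)^2=0
sum(d^2) = 2.
Step 3: rho = 1 - 6*2 / (10*(10^2 - 1)) = 1 - 12/990 = 0.987879.
Step 4: Under H0, t = rho * sqrt((n-2)/(1-rho^2)) = 18.0003 ~ t(8).
Step 5: Two-sided p-value from the t-distribution with 8 df = 0.000000.
Step 6: alpha = 0.1. reject H0.

rho = 0.9879, p = 0.000000, reject H0 at alpha = 0.1.


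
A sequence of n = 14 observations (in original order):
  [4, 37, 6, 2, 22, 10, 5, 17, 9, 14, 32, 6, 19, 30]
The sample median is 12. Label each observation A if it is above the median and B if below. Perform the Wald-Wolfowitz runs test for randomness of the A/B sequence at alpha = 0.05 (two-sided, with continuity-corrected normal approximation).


Step 1: Compute median = 12; label A = above, B = below.
Labels in order: BABBABBABAABAA  (n_A = 7, n_B = 7)
Step 2: Count runs R = 10.
Step 3: Under H0 (random ordering), E[R] = 2*n_A*n_B/(n_A+n_B) + 1 = 2*7*7/14 + 1 = 8.0000.
        Var[R] = 2*n_A*n_B*(2*n_A*n_B - n_A - n_B) / ((n_A+n_B)^2 * (n_A+n_B-1)) = 8232/2548 = 3.2308.
        SD[R] = 1.7974.
Step 4: Continuity-corrected z = (R - 0.5 - E[R]) / SD[R] = (10 - 0.5 - 8.0000) / 1.7974 = 0.8345.
Step 5: Two-sided p-value via normal approximation = 2*(1 - Phi(|z|)) = 0.403986.
Step 6: alpha = 0.05. fail to reject H0.

R = 10, z = 0.8345, p = 0.403986, fail to reject H0.


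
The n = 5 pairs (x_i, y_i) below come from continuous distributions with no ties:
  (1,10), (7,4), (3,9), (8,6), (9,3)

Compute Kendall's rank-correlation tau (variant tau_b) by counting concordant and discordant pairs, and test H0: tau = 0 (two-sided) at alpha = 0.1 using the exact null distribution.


Step 1: Enumerate the 10 unordered pairs (i,j) with i<j and classify each by sign(x_j-x_i) * sign(y_j-y_i).
  (1,2):dx=+6,dy=-6->D; (1,3):dx=+2,dy=-1->D; (1,4):dx=+7,dy=-4->D; (1,5):dx=+8,dy=-7->D
  (2,3):dx=-4,dy=+5->D; (2,4):dx=+1,dy=+2->C; (2,5):dx=+2,dy=-1->D; (3,4):dx=+5,dy=-3->D
  (3,5):dx=+6,dy=-6->D; (4,5):dx=+1,dy=-3->D
Step 2: C = 1, D = 9, total pairs = 10.
Step 3: tau = (C - D)/(n(n-1)/2) = (1 - 9)/10 = -0.800000.
Step 4: Exact two-sided p-value (enumerate n! = 120 permutations of y under H0): p = 0.083333.
Step 5: alpha = 0.1. reject H0.

tau_b = -0.8000 (C=1, D=9), p = 0.083333, reject H0.


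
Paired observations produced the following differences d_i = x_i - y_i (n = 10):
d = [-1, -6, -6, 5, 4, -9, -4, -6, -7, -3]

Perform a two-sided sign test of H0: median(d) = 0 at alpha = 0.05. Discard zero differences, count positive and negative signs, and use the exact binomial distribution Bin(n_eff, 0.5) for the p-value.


Step 1: Discard zero differences. Original n = 10; n_eff = number of nonzero differences = 10.
Nonzero differences (with sign): -1, -6, -6, +5, +4, -9, -4, -6, -7, -3
Step 2: Count signs: positive = 2, negative = 8.
Step 3: Under H0: P(positive) = 0.5, so the number of positives S ~ Bin(10, 0.5).
Step 4: Two-sided exact p-value = sum of Bin(10,0.5) probabilities at or below the observed probability = 0.109375.
Step 5: alpha = 0.05. fail to reject H0.

n_eff = 10, pos = 2, neg = 8, p = 0.109375, fail to reject H0.


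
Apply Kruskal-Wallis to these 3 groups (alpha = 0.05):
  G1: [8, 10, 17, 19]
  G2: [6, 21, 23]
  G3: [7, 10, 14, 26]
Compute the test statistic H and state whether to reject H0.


Step 1: Combine all N = 11 observations and assign midranks.
sorted (value, group, rank): (6,G2,1), (7,G3,2), (8,G1,3), (10,G1,4.5), (10,G3,4.5), (14,G3,6), (17,G1,7), (19,G1,8), (21,G2,9), (23,G2,10), (26,G3,11)
Step 2: Sum ranks within each group.
R_1 = 22.5 (n_1 = 4)
R_2 = 20 (n_2 = 3)
R_3 = 23.5 (n_3 = 4)
Step 3: H = 12/(N(N+1)) * sum(R_i^2/n_i) - 3(N+1)
     = 12/(11*12) * (22.5^2/4 + 20^2/3 + 23.5^2/4) - 3*12
     = 0.090909 * 397.958 - 36
     = 0.178030.
Step 4: Ties present; correction factor C = 1 - 6/(11^3 - 11) = 0.995455. Corrected H = 0.178030 / 0.995455 = 0.178843.
Step 5: Under H0, H ~ chi^2(2); p-value = 0.914460.
Step 6: alpha = 0.05. fail to reject H0.

H = 0.1788, df = 2, p = 0.914460, fail to reject H0.


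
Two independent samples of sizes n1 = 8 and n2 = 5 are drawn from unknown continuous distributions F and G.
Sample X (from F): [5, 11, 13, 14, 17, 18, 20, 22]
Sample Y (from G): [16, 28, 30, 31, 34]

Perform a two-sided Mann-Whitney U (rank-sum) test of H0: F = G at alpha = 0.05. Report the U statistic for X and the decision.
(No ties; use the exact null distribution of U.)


Step 1: Combine and sort all 13 observations; assign midranks.
sorted (value, group): (5,X), (11,X), (13,X), (14,X), (16,Y), (17,X), (18,X), (20,X), (22,X), (28,Y), (30,Y), (31,Y), (34,Y)
ranks: 5->1, 11->2, 13->3, 14->4, 16->5, 17->6, 18->7, 20->8, 22->9, 28->10, 30->11, 31->12, 34->13
Step 2: Rank sum for X: R1 = 1 + 2 + 3 + 4 + 6 + 7 + 8 + 9 = 40.
Step 3: U_X = R1 - n1(n1+1)/2 = 40 - 8*9/2 = 40 - 36 = 4.
       U_Y = n1*n2 - U_X = 40 - 4 = 36.
Step 4: No ties, so the exact null distribution of U (based on enumerating the C(13,8) = 1287 equally likely rank assignments) gives the two-sided p-value.
Step 5: p-value = 0.018648; compare to alpha = 0.05. reject H0.

U_X = 4, p = 0.018648, reject H0 at alpha = 0.05.


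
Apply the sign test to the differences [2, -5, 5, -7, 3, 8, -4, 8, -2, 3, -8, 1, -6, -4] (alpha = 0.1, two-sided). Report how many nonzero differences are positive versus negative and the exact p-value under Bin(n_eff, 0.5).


Step 1: Discard zero differences. Original n = 14; n_eff = number of nonzero differences = 14.
Nonzero differences (with sign): +2, -5, +5, -7, +3, +8, -4, +8, -2, +3, -8, +1, -6, -4
Step 2: Count signs: positive = 7, negative = 7.
Step 3: Under H0: P(positive) = 0.5, so the number of positives S ~ Bin(14, 0.5).
Step 4: Two-sided exact p-value = sum of Bin(14,0.5) probabilities at or below the observed probability = 1.000000.
Step 5: alpha = 0.1. fail to reject H0.

n_eff = 14, pos = 7, neg = 7, p = 1.000000, fail to reject H0.


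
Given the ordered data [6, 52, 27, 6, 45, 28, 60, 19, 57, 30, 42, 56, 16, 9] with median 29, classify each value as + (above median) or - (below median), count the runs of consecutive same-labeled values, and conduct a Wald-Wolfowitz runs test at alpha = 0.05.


Step 1: Compute median = 29; label A = above, B = below.
Labels in order: BABBABABAAAABB  (n_A = 7, n_B = 7)
Step 2: Count runs R = 9.
Step 3: Under H0 (random ordering), E[R] = 2*n_A*n_B/(n_A+n_B) + 1 = 2*7*7/14 + 1 = 8.0000.
        Var[R] = 2*n_A*n_B*(2*n_A*n_B - n_A - n_B) / ((n_A+n_B)^2 * (n_A+n_B-1)) = 8232/2548 = 3.2308.
        SD[R] = 1.7974.
Step 4: Continuity-corrected z = (R - 0.5 - E[R]) / SD[R] = (9 - 0.5 - 8.0000) / 1.7974 = 0.2782.
Step 5: Two-sided p-value via normal approximation = 2*(1 - Phi(|z|)) = 0.780879.
Step 6: alpha = 0.05. fail to reject H0.

R = 9, z = 0.2782, p = 0.780879, fail to reject H0.


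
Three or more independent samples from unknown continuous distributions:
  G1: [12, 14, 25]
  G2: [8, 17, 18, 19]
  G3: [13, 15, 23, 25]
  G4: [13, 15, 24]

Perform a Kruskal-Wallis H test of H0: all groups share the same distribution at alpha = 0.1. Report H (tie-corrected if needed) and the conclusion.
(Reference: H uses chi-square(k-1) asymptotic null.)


Step 1: Combine all N = 14 observations and assign midranks.
sorted (value, group, rank): (8,G2,1), (12,G1,2), (13,G3,3.5), (13,G4,3.5), (14,G1,5), (15,G3,6.5), (15,G4,6.5), (17,G2,8), (18,G2,9), (19,G2,10), (23,G3,11), (24,G4,12), (25,G1,13.5), (25,G3,13.5)
Step 2: Sum ranks within each group.
R_1 = 20.5 (n_1 = 3)
R_2 = 28 (n_2 = 4)
R_3 = 34.5 (n_3 = 4)
R_4 = 22 (n_4 = 3)
Step 3: H = 12/(N(N+1)) * sum(R_i^2/n_i) - 3(N+1)
     = 12/(14*15) * (20.5^2/3 + 28^2/4 + 34.5^2/4 + 22^2/3) - 3*15
     = 0.057143 * 794.979 - 45
     = 0.427381.
Step 4: Ties present; correction factor C = 1 - 18/(14^3 - 14) = 0.993407. Corrected H = 0.427381 / 0.993407 = 0.430218.
Step 5: Under H0, H ~ chi^2(3); p-value = 0.933932.
Step 6: alpha = 0.1. fail to reject H0.

H = 0.4302, df = 3, p = 0.933932, fail to reject H0.


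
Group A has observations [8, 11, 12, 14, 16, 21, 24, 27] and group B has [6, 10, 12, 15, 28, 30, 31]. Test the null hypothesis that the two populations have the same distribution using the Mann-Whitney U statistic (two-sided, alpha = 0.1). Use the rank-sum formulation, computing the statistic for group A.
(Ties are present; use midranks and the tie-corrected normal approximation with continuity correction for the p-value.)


Step 1: Combine and sort all 15 observations; assign midranks.
sorted (value, group): (6,Y), (8,X), (10,Y), (11,X), (12,X), (12,Y), (14,X), (15,Y), (16,X), (21,X), (24,X), (27,X), (28,Y), (30,Y), (31,Y)
ranks: 6->1, 8->2, 10->3, 11->4, 12->5.5, 12->5.5, 14->7, 15->8, 16->9, 21->10, 24->11, 27->12, 28->13, 30->14, 31->15
Step 2: Rank sum for X: R1 = 2 + 4 + 5.5 + 7 + 9 + 10 + 11 + 12 = 60.5.
Step 3: U_X = R1 - n1(n1+1)/2 = 60.5 - 8*9/2 = 60.5 - 36 = 24.5.
       U_Y = n1*n2 - U_X = 56 - 24.5 = 31.5.
Step 4: Ties are present, so use the tie-corrected normal approximation (with continuity correction) for the p-value.
Step 5: p-value = 0.728221; compare to alpha = 0.1. fail to reject H0.

U_X = 24.5, p = 0.728221, fail to reject H0 at alpha = 0.1.


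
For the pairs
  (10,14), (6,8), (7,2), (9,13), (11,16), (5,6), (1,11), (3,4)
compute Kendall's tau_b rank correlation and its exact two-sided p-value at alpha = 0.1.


Step 1: Enumerate the 28 unordered pairs (i,j) with i<j and classify each by sign(x_j-x_i) * sign(y_j-y_i).
  (1,2):dx=-4,dy=-6->C; (1,3):dx=-3,dy=-12->C; (1,4):dx=-1,dy=-1->C; (1,5):dx=+1,dy=+2->C
  (1,6):dx=-5,dy=-8->C; (1,7):dx=-9,dy=-3->C; (1,8):dx=-7,dy=-10->C; (2,3):dx=+1,dy=-6->D
  (2,4):dx=+3,dy=+5->C; (2,5):dx=+5,dy=+8->C; (2,6):dx=-1,dy=-2->C; (2,7):dx=-5,dy=+3->D
  (2,8):dx=-3,dy=-4->C; (3,4):dx=+2,dy=+11->C; (3,5):dx=+4,dy=+14->C; (3,6):dx=-2,dy=+4->D
  (3,7):dx=-6,dy=+9->D; (3,8):dx=-4,dy=+2->D; (4,5):dx=+2,dy=+3->C; (4,6):dx=-4,dy=-7->C
  (4,7):dx=-8,dy=-2->C; (4,8):dx=-6,dy=-9->C; (5,6):dx=-6,dy=-10->C; (5,7):dx=-10,dy=-5->C
  (5,8):dx=-8,dy=-12->C; (6,7):dx=-4,dy=+5->D; (6,8):dx=-2,dy=-2->C; (7,8):dx=+2,dy=-7->D
Step 2: C = 21, D = 7, total pairs = 28.
Step 3: tau = (C - D)/(n(n-1)/2) = (21 - 7)/28 = 0.500000.
Step 4: Exact two-sided p-value (enumerate n! = 40320 permutations of y under H0): p = 0.108681.
Step 5: alpha = 0.1. fail to reject H0.

tau_b = 0.5000 (C=21, D=7), p = 0.108681, fail to reject H0.


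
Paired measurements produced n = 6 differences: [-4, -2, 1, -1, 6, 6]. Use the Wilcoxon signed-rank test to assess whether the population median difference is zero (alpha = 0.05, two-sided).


Step 1: Drop any zero differences (none here) and take |d_i|.
|d| = [4, 2, 1, 1, 6, 6]
Step 2: Midrank |d_i| (ties get averaged ranks).
ranks: |4|->4, |2|->3, |1|->1.5, |1|->1.5, |6|->5.5, |6|->5.5
Step 3: Attach original signs; sum ranks with positive sign and with negative sign.
W+ = 1.5 + 5.5 + 5.5 = 12.5
W- = 4 + 3 + 1.5 = 8.5
(Check: W+ + W- = 21 should equal n(n+1)/2 = 21.)
Step 4: Test statistic W = min(W+, W-) = 8.5.
Step 5: Ties in |d|, so use the tie-corrected normal approximation.
        E[W] = n(n+1)/4 = 6*7/4 = 10.5.
        Tie groups: |d|=1 (t=2), |d|=6 (t=2); sum(t^3 - t) = 12.
        Var[W] = n(n+1)(2n+1)/24 - sum(t^3-t)/48 = 546/24 - 12/48 = 22.5.
        z = (W - E[W]) / sqrt(Var[W]) = (8.5 - 10.5) / 4.7434 = -0.4216.
        Two-sided p = 2*Phi(z) = 0.673290.
Step 6: alpha = 0.05. fail to reject H0.

W+ = 12.5, W- = 8.5, W = min = 8.5, p = 0.673290, fail to reject H0.


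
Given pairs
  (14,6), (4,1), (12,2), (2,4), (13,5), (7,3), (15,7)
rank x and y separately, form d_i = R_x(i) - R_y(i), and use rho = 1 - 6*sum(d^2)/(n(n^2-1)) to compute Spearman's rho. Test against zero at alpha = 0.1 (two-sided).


Step 1: Rank x and y separately (midranks; no ties here).
rank(x): 14->6, 4->2, 12->4, 2->1, 13->5, 7->3, 15->7
rank(y): 6->6, 1->1, 2->2, 4->4, 5->5, 3->3, 7->7
Step 2: d_i = R_x(i) - R_y(i); compute d_i^2.
  (6-6)^2=0, (2-1)^2=1, (4-2)^2=4, (1-4)^2=9, (5-5)^2=0, (3-3)^2=0, (7-7)^2=0
sum(d^2) = 14.
Step 3: rho = 1 - 6*14 / (7*(7^2 - 1)) = 1 - 84/336 = 0.750000.
Step 4: Under H0, t = rho * sqrt((n-2)/(1-rho^2)) = 2.5355 ~ t(5).
Step 5: Two-sided p-value from the t-distribution with 5 df = 0.052181.
Step 6: alpha = 0.1. reject H0.

rho = 0.7500, p = 0.052181, reject H0 at alpha = 0.1.


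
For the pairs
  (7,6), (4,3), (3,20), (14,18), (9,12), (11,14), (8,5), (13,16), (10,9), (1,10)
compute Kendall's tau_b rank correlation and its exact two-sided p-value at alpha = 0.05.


Step 1: Enumerate the 45 unordered pairs (i,j) with i<j and classify each by sign(x_j-x_i) * sign(y_j-y_i).
  (1,2):dx=-3,dy=-3->C; (1,3):dx=-4,dy=+14->D; (1,4):dx=+7,dy=+12->C; (1,5):dx=+2,dy=+6->C
  (1,6):dx=+4,dy=+8->C; (1,7):dx=+1,dy=-1->D; (1,8):dx=+6,dy=+10->C; (1,9):dx=+3,dy=+3->C
  (1,10):dx=-6,dy=+4->D; (2,3):dx=-1,dy=+17->D; (2,4):dx=+10,dy=+15->C; (2,5):dx=+5,dy=+9->C
  (2,6):dx=+7,dy=+11->C; (2,7):dx=+4,dy=+2->C; (2,8):dx=+9,dy=+13->C; (2,9):dx=+6,dy=+6->C
  (2,10):dx=-3,dy=+7->D; (3,4):dx=+11,dy=-2->D; (3,5):dx=+6,dy=-8->D; (3,6):dx=+8,dy=-6->D
  (3,7):dx=+5,dy=-15->D; (3,8):dx=+10,dy=-4->D; (3,9):dx=+7,dy=-11->D; (3,10):dx=-2,dy=-10->C
  (4,5):dx=-5,dy=-6->C; (4,6):dx=-3,dy=-4->C; (4,7):dx=-6,dy=-13->C; (4,8):dx=-1,dy=-2->C
  (4,9):dx=-4,dy=-9->C; (4,10):dx=-13,dy=-8->C; (5,6):dx=+2,dy=+2->C; (5,7):dx=-1,dy=-7->C
  (5,8):dx=+4,dy=+4->C; (5,9):dx=+1,dy=-3->D; (5,10):dx=-8,dy=-2->C; (6,7):dx=-3,dy=-9->C
  (6,8):dx=+2,dy=+2->C; (6,9):dx=-1,dy=-5->C; (6,10):dx=-10,dy=-4->C; (7,8):dx=+5,dy=+11->C
  (7,9):dx=+2,dy=+4->C; (7,10):dx=-7,dy=+5->D; (8,9):dx=-3,dy=-7->C; (8,10):dx=-12,dy=-6->C
  (9,10):dx=-9,dy=+1->D
Step 2: C = 31, D = 14, total pairs = 45.
Step 3: tau = (C - D)/(n(n-1)/2) = (31 - 14)/45 = 0.377778.
Step 4: Exact two-sided p-value (enumerate n! = 3628800 permutations of y under H0): p = 0.155742.
Step 5: alpha = 0.05. fail to reject H0.

tau_b = 0.3778 (C=31, D=14), p = 0.155742, fail to reject H0.


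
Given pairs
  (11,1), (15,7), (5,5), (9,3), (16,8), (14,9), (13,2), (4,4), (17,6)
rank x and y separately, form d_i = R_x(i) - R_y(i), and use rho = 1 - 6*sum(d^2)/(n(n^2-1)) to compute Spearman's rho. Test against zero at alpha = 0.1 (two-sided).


Step 1: Rank x and y separately (midranks; no ties here).
rank(x): 11->4, 15->7, 5->2, 9->3, 16->8, 14->6, 13->5, 4->1, 17->9
rank(y): 1->1, 7->7, 5->5, 3->3, 8->8, 9->9, 2->2, 4->4, 6->6
Step 2: d_i = R_x(i) - R_y(i); compute d_i^2.
  (4-1)^2=9, (7-7)^2=0, (2-5)^2=9, (3-3)^2=0, (8-8)^2=0, (6-9)^2=9, (5-2)^2=9, (1-4)^2=9, (9-6)^2=9
sum(d^2) = 54.
Step 3: rho = 1 - 6*54 / (9*(9^2 - 1)) = 1 - 324/720 = 0.550000.
Step 4: Under H0, t = rho * sqrt((n-2)/(1-rho^2)) = 1.7424 ~ t(7).
Step 5: Two-sided p-value from the t-distribution with 7 df = 0.124977.
Step 6: alpha = 0.1. fail to reject H0.

rho = 0.5500, p = 0.124977, fail to reject H0 at alpha = 0.1.


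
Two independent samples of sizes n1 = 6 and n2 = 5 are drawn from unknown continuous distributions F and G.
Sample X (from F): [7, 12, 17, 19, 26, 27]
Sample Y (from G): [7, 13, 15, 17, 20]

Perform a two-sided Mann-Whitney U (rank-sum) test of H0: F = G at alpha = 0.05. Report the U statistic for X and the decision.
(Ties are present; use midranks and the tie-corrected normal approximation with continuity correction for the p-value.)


Step 1: Combine and sort all 11 observations; assign midranks.
sorted (value, group): (7,X), (7,Y), (12,X), (13,Y), (15,Y), (17,X), (17,Y), (19,X), (20,Y), (26,X), (27,X)
ranks: 7->1.5, 7->1.5, 12->3, 13->4, 15->5, 17->6.5, 17->6.5, 19->8, 20->9, 26->10, 27->11
Step 2: Rank sum for X: R1 = 1.5 + 3 + 6.5 + 8 + 10 + 11 = 40.
Step 3: U_X = R1 - n1(n1+1)/2 = 40 - 6*7/2 = 40 - 21 = 19.
       U_Y = n1*n2 - U_X = 30 - 19 = 11.
Step 4: Ties are present, so use the tie-corrected normal approximation (with continuity correction) for the p-value.
Step 5: p-value = 0.520916; compare to alpha = 0.05. fail to reject H0.

U_X = 19, p = 0.520916, fail to reject H0 at alpha = 0.05.


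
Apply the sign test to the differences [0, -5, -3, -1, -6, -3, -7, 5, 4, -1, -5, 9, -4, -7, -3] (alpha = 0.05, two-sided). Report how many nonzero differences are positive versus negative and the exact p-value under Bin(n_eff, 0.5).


Step 1: Discard zero differences. Original n = 15; n_eff = number of nonzero differences = 14.
Nonzero differences (with sign): -5, -3, -1, -6, -3, -7, +5, +4, -1, -5, +9, -4, -7, -3
Step 2: Count signs: positive = 3, negative = 11.
Step 3: Under H0: P(positive) = 0.5, so the number of positives S ~ Bin(14, 0.5).
Step 4: Two-sided exact p-value = sum of Bin(14,0.5) probabilities at or below the observed probability = 0.057373.
Step 5: alpha = 0.05. fail to reject H0.

n_eff = 14, pos = 3, neg = 11, p = 0.057373, fail to reject H0.


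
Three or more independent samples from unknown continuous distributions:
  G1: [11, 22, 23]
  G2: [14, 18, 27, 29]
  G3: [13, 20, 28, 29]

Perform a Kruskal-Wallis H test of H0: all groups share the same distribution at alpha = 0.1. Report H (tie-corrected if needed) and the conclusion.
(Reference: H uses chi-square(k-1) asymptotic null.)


Step 1: Combine all N = 11 observations and assign midranks.
sorted (value, group, rank): (11,G1,1), (13,G3,2), (14,G2,3), (18,G2,4), (20,G3,5), (22,G1,6), (23,G1,7), (27,G2,8), (28,G3,9), (29,G2,10.5), (29,G3,10.5)
Step 2: Sum ranks within each group.
R_1 = 14 (n_1 = 3)
R_2 = 25.5 (n_2 = 4)
R_3 = 26.5 (n_3 = 4)
Step 3: H = 12/(N(N+1)) * sum(R_i^2/n_i) - 3(N+1)
     = 12/(11*12) * (14^2/3 + 25.5^2/4 + 26.5^2/4) - 3*12
     = 0.090909 * 403.458 - 36
     = 0.678030.
Step 4: Ties present; correction factor C = 1 - 6/(11^3 - 11) = 0.995455. Corrected H = 0.678030 / 0.995455 = 0.681126.
Step 5: Under H0, H ~ chi^2(2); p-value = 0.711370.
Step 6: alpha = 0.1. fail to reject H0.

H = 0.6811, df = 2, p = 0.711370, fail to reject H0.


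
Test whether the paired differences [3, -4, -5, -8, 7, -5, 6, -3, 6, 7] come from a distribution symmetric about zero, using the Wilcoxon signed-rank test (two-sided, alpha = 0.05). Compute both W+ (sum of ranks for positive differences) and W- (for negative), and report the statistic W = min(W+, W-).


Step 1: Drop any zero differences (none here) and take |d_i|.
|d| = [3, 4, 5, 8, 7, 5, 6, 3, 6, 7]
Step 2: Midrank |d_i| (ties get averaged ranks).
ranks: |3|->1.5, |4|->3, |5|->4.5, |8|->10, |7|->8.5, |5|->4.5, |6|->6.5, |3|->1.5, |6|->6.5, |7|->8.5
Step 3: Attach original signs; sum ranks with positive sign and with negative sign.
W+ = 1.5 + 8.5 + 6.5 + 6.5 + 8.5 = 31.5
W- = 3 + 4.5 + 10 + 4.5 + 1.5 = 23.5
(Check: W+ + W- = 55 should equal n(n+1)/2 = 55.)
Step 4: Test statistic W = min(W+, W-) = 23.5.
Step 5: Ties in |d|, so use the tie-corrected normal approximation.
        E[W] = n(n+1)/4 = 10*11/4 = 27.5.
        Tie groups: |d|=3 (t=2), |d|=5 (t=2), |d|=6 (t=2), |d|=7 (t=2); sum(t^3 - t) = 24.
        Var[W] = n(n+1)(2n+1)/24 - sum(t^3-t)/48 = 2310/24 - 24/48 = 95.75.
        z = (W - E[W]) / sqrt(Var[W]) = (23.5 - 27.5) / 9.7852 = -0.4088.
        Two-sided p = 2*Phi(z) = 0.682700.
Step 6: alpha = 0.05. fail to reject H0.

W+ = 31.5, W- = 23.5, W = min = 23.5, p = 0.682700, fail to reject H0.


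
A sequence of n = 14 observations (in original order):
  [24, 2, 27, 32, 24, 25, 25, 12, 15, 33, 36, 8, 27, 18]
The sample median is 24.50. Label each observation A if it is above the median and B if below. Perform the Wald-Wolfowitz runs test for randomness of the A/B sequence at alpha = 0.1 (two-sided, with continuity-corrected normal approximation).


Step 1: Compute median = 24.50; label A = above, B = below.
Labels in order: BBAABAABBAABAB  (n_A = 7, n_B = 7)
Step 2: Count runs R = 9.
Step 3: Under H0 (random ordering), E[R] = 2*n_A*n_B/(n_A+n_B) + 1 = 2*7*7/14 + 1 = 8.0000.
        Var[R] = 2*n_A*n_B*(2*n_A*n_B - n_A - n_B) / ((n_A+n_B)^2 * (n_A+n_B-1)) = 8232/2548 = 3.2308.
        SD[R] = 1.7974.
Step 4: Continuity-corrected z = (R - 0.5 - E[R]) / SD[R] = (9 - 0.5 - 8.0000) / 1.7974 = 0.2782.
Step 5: Two-sided p-value via normal approximation = 2*(1 - Phi(|z|)) = 0.780879.
Step 6: alpha = 0.1. fail to reject H0.

R = 9, z = 0.2782, p = 0.780879, fail to reject H0.


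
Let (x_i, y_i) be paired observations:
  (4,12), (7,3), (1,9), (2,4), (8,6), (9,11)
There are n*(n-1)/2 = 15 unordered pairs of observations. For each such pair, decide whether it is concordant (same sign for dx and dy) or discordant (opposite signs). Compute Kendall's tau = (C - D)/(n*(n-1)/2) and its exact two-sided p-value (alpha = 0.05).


Step 1: Enumerate the 15 unordered pairs (i,j) with i<j and classify each by sign(x_j-x_i) * sign(y_j-y_i).
  (1,2):dx=+3,dy=-9->D; (1,3):dx=-3,dy=-3->C; (1,4):dx=-2,dy=-8->C; (1,5):dx=+4,dy=-6->D
  (1,6):dx=+5,dy=-1->D; (2,3):dx=-6,dy=+6->D; (2,4):dx=-5,dy=+1->D; (2,5):dx=+1,dy=+3->C
  (2,6):dx=+2,dy=+8->C; (3,4):dx=+1,dy=-5->D; (3,5):dx=+7,dy=-3->D; (3,6):dx=+8,dy=+2->C
  (4,5):dx=+6,dy=+2->C; (4,6):dx=+7,dy=+7->C; (5,6):dx=+1,dy=+5->C
Step 2: C = 8, D = 7, total pairs = 15.
Step 3: tau = (C - D)/(n(n-1)/2) = (8 - 7)/15 = 0.066667.
Step 4: Exact two-sided p-value (enumerate n! = 720 permutations of y under H0): p = 1.000000.
Step 5: alpha = 0.05. fail to reject H0.

tau_b = 0.0667 (C=8, D=7), p = 1.000000, fail to reject H0.


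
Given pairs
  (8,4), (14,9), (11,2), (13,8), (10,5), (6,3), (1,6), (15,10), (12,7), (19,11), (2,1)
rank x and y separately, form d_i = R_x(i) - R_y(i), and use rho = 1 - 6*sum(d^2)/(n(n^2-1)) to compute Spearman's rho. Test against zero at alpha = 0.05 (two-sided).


Step 1: Rank x and y separately (midranks; no ties here).
rank(x): 8->4, 14->9, 11->6, 13->8, 10->5, 6->3, 1->1, 15->10, 12->7, 19->11, 2->2
rank(y): 4->4, 9->9, 2->2, 8->8, 5->5, 3->3, 6->6, 10->10, 7->7, 11->11, 1->1
Step 2: d_i = R_x(i) - R_y(i); compute d_i^2.
  (4-4)^2=0, (9-9)^2=0, (6-2)^2=16, (8-8)^2=0, (5-5)^2=0, (3-3)^2=0, (1-6)^2=25, (10-10)^2=0, (7-7)^2=0, (11-11)^2=0, (2-1)^2=1
sum(d^2) = 42.
Step 3: rho = 1 - 6*42 / (11*(11^2 - 1)) = 1 - 252/1320 = 0.809091.
Step 4: Under H0, t = rho * sqrt((n-2)/(1-rho^2)) = 4.1302 ~ t(9).
Step 5: Two-sided p-value from the t-distribution with 9 df = 0.002559.
Step 6: alpha = 0.05. reject H0.

rho = 0.8091, p = 0.002559, reject H0 at alpha = 0.05.


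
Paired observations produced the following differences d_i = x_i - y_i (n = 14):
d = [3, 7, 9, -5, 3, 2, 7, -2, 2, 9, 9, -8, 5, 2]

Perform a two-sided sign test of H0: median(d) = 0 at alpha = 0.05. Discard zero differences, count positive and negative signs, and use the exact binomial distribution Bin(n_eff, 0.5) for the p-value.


Step 1: Discard zero differences. Original n = 14; n_eff = number of nonzero differences = 14.
Nonzero differences (with sign): +3, +7, +9, -5, +3, +2, +7, -2, +2, +9, +9, -8, +5, +2
Step 2: Count signs: positive = 11, negative = 3.
Step 3: Under H0: P(positive) = 0.5, so the number of positives S ~ Bin(14, 0.5).
Step 4: Two-sided exact p-value = sum of Bin(14,0.5) probabilities at or below the observed probability = 0.057373.
Step 5: alpha = 0.05. fail to reject H0.

n_eff = 14, pos = 11, neg = 3, p = 0.057373, fail to reject H0.
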